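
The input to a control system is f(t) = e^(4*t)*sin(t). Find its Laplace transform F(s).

L{sin(t)} = 1/(s^2 + 1).
By the first shifting theorem, multiplying by e^(4t) replaces s with s - 4.

F(s) = 1/((s - 4)^2 + 1)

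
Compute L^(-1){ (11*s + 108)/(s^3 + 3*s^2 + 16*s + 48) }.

Factor the denominator: s^3 + 3*s^2 + 16*s + 48 = (s + 3)*(s^2 + 16).
Partial fraction decomposition gives [3/(s + 3)] + [-3*s/(s^2 + 16)] + [20/(s^2 + 16)].
Invert each term: 3/(s + 3) ↔ 3e^(-3t); -3·s/(s^2 + 16) ↔ -3cos(4t); 5·4/(s^2 + 16) ↔ 5sin(4t).

5*sin(4*t) - 3*cos(4*t) + 3*exp(-3*t)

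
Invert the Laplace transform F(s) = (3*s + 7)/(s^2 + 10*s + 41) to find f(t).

Complete the square in the denominator: s^2 + 10*s + 41 = (s + 5)^2 + 4^2.
Split the numerator to match: 3*s + 7 = 3·(s + 5) - 2·4.
Invert each term: 3·(s + 5)/((s + 5)^2 + 16) ↔ 3e^(-5t)cos(4t); -2·4/((s + 5)^2 + 16) ↔ -2e^(-5t)sin(4t).

f(t) = -2*exp(-5*t)*sin(4*t) + 3*exp(-5*t)*cos(4*t)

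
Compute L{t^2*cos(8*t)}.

2*s*(s^2 - 192)/(s^2 + 64)^3

L{cos(8t)} = s/(s^2 + 64).
Then apply L{t^2·g(t)} = (-1)^2 d^2/ds^2[G(s)] with G(s) = s/(s^2 + 64):
differentiating 2 times and applying the sign gives 2*s*(s^2 - 192)/(s^2 + 64)^3.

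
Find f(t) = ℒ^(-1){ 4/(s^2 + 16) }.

Since L{sin(4t)} = 4/(s^2 + 16), the inverse is sin(4*t).

f(t) = sin(4*t)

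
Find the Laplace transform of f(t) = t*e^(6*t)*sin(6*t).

L{sin(6t)} = 6/(s^2 + 36).
Multiplying by e^(6t) shifts s → s - 6, so L{e^(6*t)*sin(6*t)} = 6/((s - 6)^2 + 36).
Then apply L{t·g(t)} = -d/ds[G(s)] with G(s) = 6/((s - 6)^2 + 36):
differentiating 1 time and applying the sign gives 12*(s - 6)/(s^2 - 12*s + 72)^2.

12*(s - 6)/(s^2 - 12*s + 72)^2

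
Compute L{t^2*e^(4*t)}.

2/(s - 4)^3

L{e^(4t)} = 1/(s - 4).
Then apply L{t^2·g(t)} = (-1)^2 d^2/ds^2[G(s)] with G(s) = 1/(s - 4):
differentiating 2 times and applying the sign gives 2/(s - 4)^3.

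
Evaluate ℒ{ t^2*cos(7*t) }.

L{cos(7t)} = s/(s^2 + 49).
Then apply L{t^2·g(t)} = (-1)^2 d^2/ds^2[G(s)] with G(s) = s/(s^2 + 49):
differentiating 2 times and applying the sign gives 2*s*(s^2 - 147)/(s^2 + 49)^3.

2*s*(s^2 - 147)/(s^2 + 49)^3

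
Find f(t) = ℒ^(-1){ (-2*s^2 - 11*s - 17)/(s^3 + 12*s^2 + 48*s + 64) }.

f(t) = -5*t^2*exp(-4*t)/2 + 5*t*exp(-4*t) - 2*exp(-4*t)

Factor the denominator: s^3 + 12*s^2 + 48*s + 64 = (s + 4)^3.
Partial fraction decomposition gives [-2/(s + 4)] + [5/(s + 4)^2] + [-5/(s + 4)^3].
Invert each term: -2/(s + 4) ↔ -2e^(-4t); 5/(s + 4)^2 ↔ 5t·e^(-4t); -5/(s + 4)^3 ↔ (-5/2)t^2·e^(-4t).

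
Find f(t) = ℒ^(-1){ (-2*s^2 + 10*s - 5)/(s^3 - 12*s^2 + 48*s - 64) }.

Factor the denominator: s^3 - 12*s^2 + 48*s - 64 = (s - 4)^3.
Partial fraction decomposition gives [-2/(s - 4)] + [-6/(s - 4)^2] + [3/(s - 4)^3].
Invert each term: -2/(s - 4) ↔ -2e^(4t); -6/(s - 4)^2 ↔ -6t·e^(4t); 3/(s - 4)^3 ↔ (3/2)t^2·e^(4t).

f(t) = 3*t^2*exp(4*t)/2 - 6*t*exp(4*t) - 2*exp(4*t)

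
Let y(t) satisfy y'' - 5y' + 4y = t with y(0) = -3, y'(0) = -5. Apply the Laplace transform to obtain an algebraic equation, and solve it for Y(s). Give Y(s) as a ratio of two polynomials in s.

Y(s) = (-3*s^3 + 10*s^2 + 1)/(s^4 - 5*s^3 + 4*s^2)

Take the Laplace transform of both sides.
Using L{y''} = s^2 Y - s·y(0) - y'(0) and L{y'} = sY - y(0), with y(0) = -3, y'(0) = -5, the left side becomes (s^2 - 5*s + 4)Y - (-3*s + 10).
The right side is L{t} = s^(-2).
So (s^2 - 5*s + 4)Y = s^(-2) + (-3*s + 10).
Isolate Y and clear denominators.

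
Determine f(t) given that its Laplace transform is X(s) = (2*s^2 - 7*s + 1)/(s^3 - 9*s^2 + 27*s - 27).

f(t) = -t^2*exp(3*t) + 5*t*exp(3*t) + 2*exp(3*t)

Factor the denominator: s^3 - 9*s^2 + 27*s - 27 = (s - 3)^3.
Partial fraction decomposition gives [2/(s - 3)] + [5/(s - 3)^2] + [-2/(s - 3)^3].
Invert each term: 2/(s - 3) ↔ 2e^(3t); 5/(s - 3)^2 ↔ 5t·e^(3t); -2/(s - 3)^3 ↔ (-1)t^2·e^(3t).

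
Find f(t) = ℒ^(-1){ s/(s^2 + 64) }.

f(t) = cos(8*t)

Since L{cos(8t)} = s/(s^2 + 64), the inverse is cos(8*t).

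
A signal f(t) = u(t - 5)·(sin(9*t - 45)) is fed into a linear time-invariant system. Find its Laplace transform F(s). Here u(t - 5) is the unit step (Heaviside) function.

F(s) = 9*exp(-5*s)/(s^2 + 81)

By the second shifting theorem, L{u(t - c)·g(t - c)} = e^(-cs)·G(s) with c = 5 and G(s) = L{g(t)}.
L{sin(9t)} = 9/(s^2 + 81).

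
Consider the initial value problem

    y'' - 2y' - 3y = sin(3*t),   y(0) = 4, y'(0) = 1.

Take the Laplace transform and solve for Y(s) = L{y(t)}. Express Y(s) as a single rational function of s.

Transform both sides with L{·}.
Using L{y''} = s^2 Y - s·y(0) - y'(0) and L{y'} = sY - y(0), with y(0) = 4, y'(0) = 1, the left side becomes (s^2 - 2*s - 3)Y - (4*s - 7).
The right side is L{sin(3*t)} = 3/(s^2 + 9).
So (s^2 - 2*s - 3)Y = 3/(s^2 + 9) + (4*s - 7).
Divide through and combine into a single rational function.

Y(s) = (4*s^3 - 7*s^2 + 36*s - 60)/(s^4 - 2*s^3 + 6*s^2 - 18*s - 27)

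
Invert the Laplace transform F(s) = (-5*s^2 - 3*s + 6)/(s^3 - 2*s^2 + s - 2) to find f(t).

Factor the denominator: s^3 - 2*s^2 + s - 2 = (s - 2)*(s^2 + 1).
Partial fraction decomposition gives [-4/(s - 2)] + [-s/(s^2 + 1)] + [-5/(s^2 + 1)].
Invert each term: -4/(s - 2) ↔ -4e^(2t); -1·s/(s^2 + 1) ↔ -cos(t); -5·1/(s^2 + 1) ↔ -5sin(t).

f(t) = -4*exp(2*t) - 5*sin(t) - cos(t)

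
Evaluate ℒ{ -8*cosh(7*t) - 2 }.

-8*s/(s^2 - 49) - 2/s

The transform is linear, so treat each term independently.
L{-2} = -2/s; (-8)·[L{cosh(7t)} = s/(s^2 - 49)].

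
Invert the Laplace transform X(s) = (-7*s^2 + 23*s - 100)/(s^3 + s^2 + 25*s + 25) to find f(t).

Factor the denominator: s^3 + s^2 + 25*s + 25 = (s + 1)*(s^2 + 25).
Partial fraction decomposition gives [-5/(s + 1)] + [-2*s/(s^2 + 25)] + [25/(s^2 + 25)].
Invert each term: -5/(s + 1) ↔ -5e^(-t); -2·s/(s^2 + 25) ↔ -2cos(5t); 5·5/(s^2 + 25) ↔ 5sin(5t).

f(t) = 5*sin(5*t) - 2*cos(5*t) - 5*exp(-t)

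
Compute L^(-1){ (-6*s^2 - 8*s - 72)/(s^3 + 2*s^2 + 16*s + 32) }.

Factor the denominator: s^3 + 2*s^2 + 16*s + 32 = (s + 2)*(s^2 + 16).
Partial fraction decomposition gives [-4/(s + 2)] + [-2*s/(s^2 + 16)] + [-4/(s^2 + 16)].
Invert each term: -4/(s + 2) ↔ -4e^(-2t); -2·s/(s^2 + 16) ↔ -2cos(4t); -1·4/(s^2 + 16) ↔ -sin(4t).

-sin(4*t) - 2*cos(4*t) - 4*exp(-2*t)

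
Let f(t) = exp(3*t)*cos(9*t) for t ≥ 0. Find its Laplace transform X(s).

X(s) = (s - 3)/((s - 3)^2 + 81)

L{cos(9t)} = s/(s^2 + 81).
By the first shifting theorem, multiplying by e^(3t) replaces s with s - 3.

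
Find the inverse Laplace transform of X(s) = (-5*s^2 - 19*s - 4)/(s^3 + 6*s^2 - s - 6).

Factor the denominator: s^3 + 6*s^2 - s - 6 = (s - 1)*(s + 1)*(s + 6).
Partial fraction decomposition gives [-2/(s + 6)] + [-1/(s + 1)] + [-2/(s - 1)].
Invert each term: -2/(s + 6) ↔ -2e^(-6t); -1/(s + 1) ↔ -e^(-t); -2/(s - 1) ↔ -2e^(t).

-2*exp(t) - exp(-t) - 2*exp(-6*t)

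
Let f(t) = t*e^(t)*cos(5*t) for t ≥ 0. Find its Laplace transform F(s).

L{cos(5t)} = s/(s^2 + 25).
Multiplying by e^(t) shifts s → s - 1, so L{e^(t)*cos(5*t)} = (s - 1)/((s - 1)^2 + 25).
Then apply L{t·g(t)} = -d/ds[G(s)] with G(s) = (s - 1)/((s - 1)^2 + 25):
differentiating 1 time and applying the sign gives (s - 6)*(s + 4)/(s^2 - 2*s + 26)^2.

F(s) = (s - 6)*(s + 4)/(s^2 - 2*s + 26)^2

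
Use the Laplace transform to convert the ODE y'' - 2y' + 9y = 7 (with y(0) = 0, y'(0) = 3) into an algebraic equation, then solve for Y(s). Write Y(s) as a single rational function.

Y(s) = (3*s + 7)/(s^3 - 2*s^2 + 9*s)

Take the Laplace transform of both sides.
Using L{y''} = s^2 Y - s·y(0) - y'(0) and L{y'} = sY - y(0), with y(0) = 0, y'(0) = 3, the left side becomes (s^2 - 2*s + 9)Y - (3).
The right side is L{7} = 7/s.
So (s^2 - 2*s + 9)Y = 7/s + (3).
Divide through and combine into a single rational function.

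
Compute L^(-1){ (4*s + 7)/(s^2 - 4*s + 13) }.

Complete the square in the denominator: s^2 - 4*s + 13 = (s - 2)^2 + 3^2.
Split the numerator to match: 4*s + 7 = 4·(s - 2) + 5·3.
Invert each term: 4·(s - 2)/((s - 2)^2 + 9) ↔ 4e^(2t)cos(3t); 5·3/((s - 2)^2 + 9) ↔ 5e^(2t)sin(3t).

5*exp(2*t)*sin(3*t) + 4*exp(2*t)*cos(3*t)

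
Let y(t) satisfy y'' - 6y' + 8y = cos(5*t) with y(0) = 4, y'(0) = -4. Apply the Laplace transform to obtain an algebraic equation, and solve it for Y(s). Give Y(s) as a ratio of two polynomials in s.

Apply the Laplace transform to the equation.
With L{y''} = s^2 Y - s·y(0) - y'(0) and L{y'} = sY - y(0), with y(0) = 4, y'(0) = -4: the LHS transforms to (s^2 - 6*s + 8)Y - (4*s - 28).
The right side is L{cos(5*t)} = s/(s^2 + 25).
So (s^2 - 6*s + 8)Y = s/(s^2 + 25) + (4*s - 28).
Solve for Y(s) and write it as one ratio of polynomials.

Y(s) = (4*s^3 - 28*s^2 + 101*s - 700)/(s^4 - 6*s^3 + 33*s^2 - 150*s + 200)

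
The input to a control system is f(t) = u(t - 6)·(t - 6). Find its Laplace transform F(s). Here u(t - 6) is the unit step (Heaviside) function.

F(s) = exp(-6*s)/s^2

By the second shifting theorem, L{u(t - c)·g(t - c)} = e^(-cs)·G(s) with c = 6 and G(s) = L{g(t)}.
L{t} = 1!/s^2 = 1/s^2.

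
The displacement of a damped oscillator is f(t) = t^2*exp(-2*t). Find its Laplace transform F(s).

F(s) = 2/(s + 2)^3

L{e^(-2t)} = 1/(s + 2).
Then apply L{t^2·g(t)} = (-1)^2 d^2/ds^2[G(s)] with G(s) = 1/(s + 2):
differentiating 2 times and applying the sign gives 2/(s + 2)^3.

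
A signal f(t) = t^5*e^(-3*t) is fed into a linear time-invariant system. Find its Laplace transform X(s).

X(s) = 120/(s + 3)^6

L{t^5} = 5!/s^6 = 120/s^6.
By the first shifting theorem, multiplying by e^(-3t) replaces s with s + 3.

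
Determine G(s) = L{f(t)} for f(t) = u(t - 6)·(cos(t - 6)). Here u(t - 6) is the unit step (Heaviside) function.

G(s) = s*exp(-6*s)/(s^2 + 1)

By the second shifting theorem, L{u(t - c)·g(t - c)} = e^(-cs)·H(s) with c = 6 and H(s) = L{g(t)}.
L{cos(t)} = s/(s^2 + 1).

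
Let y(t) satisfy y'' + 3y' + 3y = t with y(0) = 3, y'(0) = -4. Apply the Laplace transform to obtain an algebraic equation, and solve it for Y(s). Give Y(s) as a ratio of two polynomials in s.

Apply the Laplace transform to the equation.
The derivative rules (L{y''} = s^2 Y - s·y(0) - y'(0) and L{y'} = sY - y(0), with y(0) = 3, y'(0) = -4) turn the left side into (s^2 + 3*s + 3)Y - (3*s + 5).
The right side is L{t} = s^(-2).
So (s^2 + 3*s + 3)Y = s^(-2) + (3*s + 5).
Solve for Y(s) and write it as one ratio of polynomials.

Y(s) = (3*s^3 + 5*s^2 + 1)/(s^4 + 3*s^3 + 3*s^2)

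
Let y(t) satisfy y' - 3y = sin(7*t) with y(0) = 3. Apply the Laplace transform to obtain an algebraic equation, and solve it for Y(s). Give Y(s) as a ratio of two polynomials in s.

Laplace-transform each side.
With L{y'} = sY - y(0) = sY - 3: the LHS transforms to (s - 3)Y - (3).
The right side is L{sin(7*t)} = 7/(s^2 + 49).
So (s - 3)Y = 7/(s^2 + 49) + (3).
Divide through and combine into a single rational function.

Y(s) = (3*s^2 + 154)/(s^3 - 3*s^2 + 49*s - 147)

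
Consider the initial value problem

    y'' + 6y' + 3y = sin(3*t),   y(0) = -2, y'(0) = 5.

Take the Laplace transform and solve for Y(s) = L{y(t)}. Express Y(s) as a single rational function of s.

Apply the Laplace transform to the equation.
The derivative rules (L{y''} = s^2 Y - s·y(0) - y'(0) and L{y'} = sY - y(0), with y(0) = -2, y'(0) = 5) turn the left side into (s^2 + 6*s + 3)Y - (-2*s - 7).
The right side is L{sin(3*t)} = 3/(s^2 + 9).
So (s^2 + 6*s + 3)Y = 3/(s^2 + 9) + (-2*s - 7).
Isolate Y and clear denominators.

Y(s) = (-2*s^3 - 7*s^2 - 18*s - 60)/(s^4 + 6*s^3 + 12*s^2 + 54*s + 27)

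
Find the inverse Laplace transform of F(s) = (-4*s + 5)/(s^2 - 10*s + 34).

-5*exp(5*t)*sin(3*t) - 4*exp(5*t)*cos(3*t)

Complete the square in the denominator: s^2 - 10*s + 34 = (s - 5)^2 + 3^2.
Split the numerator to match: -4*s + 5 = -4·(s - 5) - 5·3.
Invert each term: -4·(s - 5)/((s - 5)^2 + 9) ↔ -4e^(5t)cos(3t); -5·3/((s - 5)^2 + 9) ↔ -5e^(5t)sin(3t).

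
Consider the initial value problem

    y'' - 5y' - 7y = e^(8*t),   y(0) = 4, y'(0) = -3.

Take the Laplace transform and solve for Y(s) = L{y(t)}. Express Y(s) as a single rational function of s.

Y(s) = (4*s^2 - 55*s + 185)/(s^3 - 13*s^2 + 33*s + 56)

Laplace-transform each side.
Using L{y''} = s^2 Y - s·y(0) - y'(0) and L{y'} = sY - y(0), with y(0) = 4, y'(0) = -3, the left side becomes (s^2 - 5*s - 7)Y - (4*s - 23).
The right side is L{e^(8*t)} = 1/(s - 8).
So (s^2 - 5*s - 7)Y = 1/(s - 8) + (4*s - 23).
Divide through and combine into a single rational function.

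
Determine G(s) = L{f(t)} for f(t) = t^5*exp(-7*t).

G(s) = 120/(s + 7)^6

L{t^5} = 5!/s^6 = 120/s^6.
By the first shifting theorem, multiplying by e^(-7t) replaces s with s + 7.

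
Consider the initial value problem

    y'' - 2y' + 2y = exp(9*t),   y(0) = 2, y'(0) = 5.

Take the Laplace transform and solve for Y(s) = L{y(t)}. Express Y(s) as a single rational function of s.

Apply the Laplace transform to the equation.
With L{y''} = s^2 Y - s·y(0) - y'(0) and L{y'} = sY - y(0), with y(0) = 2, y'(0) = 5: the LHS transforms to (s^2 - 2*s + 2)Y - (2*s + 1).
The right side is L{exp(9*t)} = 1/(s - 9).
So (s^2 - 2*s + 2)Y = 1/(s - 9) + (2*s + 1).
Isolate Y and clear denominators.

Y(s) = (2*s^2 - 17*s - 8)/(s^3 - 11*s^2 + 20*s - 18)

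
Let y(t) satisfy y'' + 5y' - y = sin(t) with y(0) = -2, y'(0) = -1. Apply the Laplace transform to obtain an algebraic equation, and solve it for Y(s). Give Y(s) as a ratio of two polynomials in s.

Y(s) = (-2*s^3 - 11*s^2 - 2*s - 10)/(s^4 + 5*s^3 + 5*s - 1)

Laplace-transform each side.
Using L{y''} = s^2 Y - s·y(0) - y'(0) and L{y'} = sY - y(0), with y(0) = -2, y'(0) = -1, the left side becomes (s^2 + 5*s - 1)Y - (-2*s - 11).
The right side is L{sin(t)} = 1/(s^2 + 1).
So (s^2 + 5*s - 1)Y = 1/(s^2 + 1) + (-2*s - 11).
Solve for Y(s) and write it as one ratio of polynomials.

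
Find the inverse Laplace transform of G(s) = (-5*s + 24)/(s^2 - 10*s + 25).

Factor the denominator: s^2 - 10*s + 25 = (s - 5)^2.
Partial fraction decomposition gives [-5/(s - 5)] + [-1/(s - 5)^2].
Invert each term: -5/(s - 5) ↔ -5e^(5t); -1/(s - 5)^2 ↔ -t·e^(5t).

-t*exp(5*t) - 5*exp(5*t)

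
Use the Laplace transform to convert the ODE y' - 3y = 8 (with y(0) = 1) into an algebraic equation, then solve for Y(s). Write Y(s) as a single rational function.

Apply the Laplace transform to the equation.
With L{y'} = sY - y(0) = sY - 1: the LHS transforms to (s - 3)Y - (1).
The right side is L{8} = 8/s.
So (s - 3)Y = 8/s + (1).
Isolate Y and clear denominators.

Y(s) = (s + 8)/(s^2 - 3*s)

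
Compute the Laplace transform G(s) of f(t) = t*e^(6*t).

L{e^(6t)} = 1/(s - 6).
Then apply L{t·g(t)} = -d/ds[H(s)] with H(s) = 1/(s - 6):
differentiating 1 time and applying the sign gives (s - 6)^(-2).

G(s) = (s - 6)^(-2)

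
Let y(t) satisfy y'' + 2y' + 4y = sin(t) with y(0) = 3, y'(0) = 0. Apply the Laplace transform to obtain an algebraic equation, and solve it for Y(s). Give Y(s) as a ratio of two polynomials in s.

Laplace-transform each side.
Using L{y''} = s^2 Y - s·y(0) - y'(0) and L{y'} = sY - y(0), with y(0) = 3, y'(0) = 0, the left side becomes (s^2 + 2*s + 4)Y - (3*s + 6).
The right side is L{sin(t)} = 1/(s^2 + 1).
So (s^2 + 2*s + 4)Y = 1/(s^2 + 1) + (3*s + 6).
Isolate Y and clear denominators.

Y(s) = (3*s^3 + 6*s^2 + 3*s + 7)/(s^4 + 2*s^3 + 5*s^2 + 2*s + 4)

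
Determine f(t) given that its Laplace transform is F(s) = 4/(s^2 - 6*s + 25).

f(t) = exp(3*t)*sin(4*t)

Rewrite the denominator: s^2 - 6*s + 25 = (s - 3)^2 + 16.
The form in (s - 3) signals a first-shifting-theorem factor e^(3t).
Since L{sin(4t)} = 4/(s^2 + 16), the inverse is exp(3*t)*sin(4*t).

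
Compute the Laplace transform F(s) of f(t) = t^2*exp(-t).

F(s) = 2/(s + 1)^3

L{t^2} = 2!/s^3 = 2/s^3.
By the first shifting theorem, multiplying by e^(-t) replaces s with s + 1.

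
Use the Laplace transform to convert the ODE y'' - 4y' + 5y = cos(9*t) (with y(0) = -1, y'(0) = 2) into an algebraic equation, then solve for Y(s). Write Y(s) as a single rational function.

Transform both sides with L{·}.
Using L{y''} = s^2 Y - s·y(0) - y'(0) and L{y'} = sY - y(0), with y(0) = -1, y'(0) = 2, the left side becomes (s^2 - 4*s + 5)Y - (-s + 6).
The right side is L{cos(9*t)} = s/(s^2 + 81).
So (s^2 - 4*s + 5)Y = s/(s^2 + 81) + (-s + 6).
Isolate Y and clear denominators.

Y(s) = (-s^3 + 6*s^2 - 80*s + 486)/(s^4 - 4*s^3 + 86*s^2 - 324*s + 405)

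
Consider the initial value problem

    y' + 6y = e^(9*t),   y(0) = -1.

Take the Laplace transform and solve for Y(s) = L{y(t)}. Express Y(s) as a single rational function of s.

Laplace-transform each side.
With L{y'} = sY - y(0) = sY - (-1): the LHS transforms to (s + 6)Y - (-1).
The right side is L{e^(9*t)} = 1/(s - 9).
So (s + 6)Y = 1/(s - 9) + (-1).
Isolate Y and clear denominators.

Y(s) = (-s + 10)/(s^2 - 3*s - 54)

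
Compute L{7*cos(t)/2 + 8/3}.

7*s/(2*(s^2 + 1)) + 8/(3*s)

The transform is linear, so treat each term independently.
L{8/3} = (8/3)/s; (7/2)·[L{cos(t)} = s/(s^2 + 1)].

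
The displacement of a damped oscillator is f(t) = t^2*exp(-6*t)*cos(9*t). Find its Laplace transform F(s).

F(s) = 2*(s + 6)*(s^2 + 12*s - 207)/(s^2 + 12*s + 117)^3

L{cos(9t)} = s/(s^2 + 81).
Multiplying by e^(-6t) shifts s → s + 6, so L{exp(-6*t)*cos(9*t)} = (s + 6)/((s + 6)^2 + 81).
Then apply L{t^2·g(t)} = (-1)^2 d^2/ds^2[G(s)] with G(s) = (s + 6)/((s + 6)^2 + 81):
differentiating 2 times and applying the sign gives 2*(s + 6)*(s^2 + 12*s - 207)/(s^2 + 12*s + 117)^3.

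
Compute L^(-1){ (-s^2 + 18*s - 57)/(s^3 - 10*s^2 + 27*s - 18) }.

Factor the denominator: s^3 - 10*s^2 + 27*s - 18 = (s - 6)*(s - 3)*(s - 1).
Partial fraction decomposition gives [-4/(s - 1)] + [1/(s - 6)] + [2/(s - 3)].
Invert each term: -4/(s - 1) ↔ -4e^(t); 1/(s - 6) ↔ e^(6t); 2/(s - 3) ↔ 2e^(3t).

exp(6*t) + 2*exp(3*t) - 4*exp(t)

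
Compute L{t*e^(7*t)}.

(s - 7)^(-2)

L{e^(7t)} = 1/(s - 7).
Then apply L{t·g(t)} = -d/ds[H(s)] with H(s) = 1/(s - 7):
differentiating 1 time and applying the sign gives (s - 7)^(-2).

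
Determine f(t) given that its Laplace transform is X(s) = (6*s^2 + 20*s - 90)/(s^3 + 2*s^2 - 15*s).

Factor the denominator: s^3 + 2*s^2 - 15*s = s*(s - 3)*(s + 5).
Partial fraction decomposition gives [-1/(s + 5)] + [1/(s - 3)] + [6/s].
Invert each term: -1/(s + 5) ↔ -e^(-5t); 1/(s - 3) ↔ e^(3t); 6/(s - 0) ↔ 6e^(0t).

f(t) = exp(3*t) + 6 - exp(-5*t)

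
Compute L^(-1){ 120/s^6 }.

t^5

Since L{t^5} = 5!/s^6 = 120/s^6, the inverse is t^5.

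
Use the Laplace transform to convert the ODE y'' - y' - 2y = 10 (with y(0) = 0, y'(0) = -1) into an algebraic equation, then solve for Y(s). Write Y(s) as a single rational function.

Y(s) = (-s + 10)/(s^3 - s^2 - 2*s)

Laplace-transform each side.
Using L{y''} = s^2 Y - s·y(0) - y'(0) and L{y'} = sY - y(0), with y(0) = 0, y'(0) = -1, the left side becomes (s^2 - s - 2)Y - (-1).
The right side is L{10} = 10/s.
So (s^2 - s - 2)Y = 10/s + (-1).
Solve for Y(s) and write it as one ratio of polynomials.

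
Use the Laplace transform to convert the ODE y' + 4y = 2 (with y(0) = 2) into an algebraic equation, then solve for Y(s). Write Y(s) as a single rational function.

Y(s) = (2*s + 2)/(s^2 + 4*s)

Take the Laplace transform of both sides.
Using L{y'} = sY - y(0) = sY - 2, the left side becomes (s + 4)Y - (2).
The right side is L{2} = 2/s.
So (s + 4)Y = 2/s + (2).
Divide through and combine into a single rational function.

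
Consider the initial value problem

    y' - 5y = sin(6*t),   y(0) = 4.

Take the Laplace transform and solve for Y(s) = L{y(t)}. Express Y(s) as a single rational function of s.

Laplace-transform each side.
Using L{y'} = sY - y(0) = sY - 4, the left side becomes (s - 5)Y - (4).
The right side is L{sin(6*t)} = 6/(s^2 + 36).
So (s - 5)Y = 6/(s^2 + 36) + (4).
Isolate Y and clear denominators.

Y(s) = (4*s^2 + 150)/(s^3 - 5*s^2 + 36*s - 180)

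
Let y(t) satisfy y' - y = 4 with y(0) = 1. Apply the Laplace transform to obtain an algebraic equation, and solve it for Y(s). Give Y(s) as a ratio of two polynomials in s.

Y(s) = (s + 4)/(s^2 - s)

Apply the Laplace transform to the equation.
With L{y'} = sY - y(0) = sY - 1: the LHS transforms to (s - 1)Y - (1).
The right side is L{4} = 4/s.
So (s - 1)Y = 4/s + (1).
Isolate Y and clear denominators.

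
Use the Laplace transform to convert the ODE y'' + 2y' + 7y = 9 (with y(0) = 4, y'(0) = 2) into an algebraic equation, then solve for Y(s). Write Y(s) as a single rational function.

Y(s) = (4*s^2 + 10*s + 9)/(s^3 + 2*s^2 + 7*s)

Apply the Laplace transform to the equation.
The derivative rules (L{y''} = s^2 Y - s·y(0) - y'(0) and L{y'} = sY - y(0), with y(0) = 4, y'(0) = 2) turn the left side into (s^2 + 2*s + 7)Y - (4*s + 10).
The right side is L{9} = 9/s.
So (s^2 + 2*s + 7)Y = 9/s + (4*s + 10).
Isolate Y and clear denominators.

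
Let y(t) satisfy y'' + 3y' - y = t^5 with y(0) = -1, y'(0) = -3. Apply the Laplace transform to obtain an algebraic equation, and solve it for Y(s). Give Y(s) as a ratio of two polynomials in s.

Laplace-transform each side.
Using L{y''} = s^2 Y - s·y(0) - y'(0) and L{y'} = sY - y(0), with y(0) = -1, y'(0) = -3, the left side becomes (s^2 + 3*s - 1)Y - (-s - 6).
The right side is L{t^5} = 120/s^6.
So (s^2 + 3*s - 1)Y = 120/s^6 + (-s - 6).
Divide through and combine into a single rational function.

Y(s) = (-s^7 - 6*s^6 + 120)/(s^8 + 3*s^7 - s^6)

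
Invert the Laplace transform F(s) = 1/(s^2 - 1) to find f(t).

Since L{sinh(t)} = 1/(s^2 - 1), the inverse is sinh(t).

f(t) = sinh(t)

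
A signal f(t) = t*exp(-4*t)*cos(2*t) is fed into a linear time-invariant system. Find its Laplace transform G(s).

L{cos(2t)} = s/(s^2 + 4).
Multiplying by e^(-4t) shifts s → s + 4, so L{exp(-4*t)*cos(2*t)} = (s + 4)/((s + 4)^2 + 4).
Then apply L{t·g(t)} = -d/ds[H(s)] with H(s) = (s + 4)/((s + 4)^2 + 4):
differentiating 1 time and applying the sign gives (s + 2)*(s + 6)/(s^2 + 8*s + 20)^2.

G(s) = (s + 2)*(s + 6)/(s^2 + 8*s + 20)^2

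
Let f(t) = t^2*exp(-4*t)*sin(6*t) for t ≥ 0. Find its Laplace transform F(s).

L{sin(6t)} = 6/(s^2 + 36).
Multiplying by e^(-4t) shifts s → s + 4, so L{exp(-4*t)*sin(6*t)} = 6/((s + 4)^2 + 36).
Then apply L{t^2·g(t)} = (-1)^2 d^2/ds^2[G(s)] with G(s) = 6/((s + 4)^2 + 36):
differentiating 2 times and applying the sign gives 36*(s^2 + 8*s + 4)/(s^2 + 8*s + 52)^3.

F(s) = 36*(s^2 + 8*s + 4)/(s^2 + 8*s + 52)^3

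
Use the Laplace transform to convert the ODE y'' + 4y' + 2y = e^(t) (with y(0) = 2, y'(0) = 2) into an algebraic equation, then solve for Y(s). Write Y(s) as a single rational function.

Transform both sides with L{·}.
With L{y''} = s^2 Y - s·y(0) - y'(0) and L{y'} = sY - y(0), with y(0) = 2, y'(0) = 2: the LHS transforms to (s^2 + 4*s + 2)Y - (2*s + 10).
The right side is L{e^(t)} = 1/(s - 1).
So (s^2 + 4*s + 2)Y = 1/(s - 1) + (2*s + 10).
Solve for Y(s) and write it as one ratio of polynomials.

Y(s) = (2*s^2 + 8*s - 9)/(s^3 + 3*s^2 - 2*s - 2)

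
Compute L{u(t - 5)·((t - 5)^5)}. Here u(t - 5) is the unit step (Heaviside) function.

By the second shifting theorem, L{u(t - c)·g(t - c)} = e^(-cs)·G(s) with c = 5 and G(s) = L{g(t)}.
L{t^5} = 5!/s^6 = 120/s^6.

120*exp(-5*s)/s^6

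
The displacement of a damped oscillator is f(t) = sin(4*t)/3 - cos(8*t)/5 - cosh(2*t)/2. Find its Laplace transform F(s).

F(s) = -s/(5*(s^2 + 64)) - s/(2*(s^2 - 4)) + 4/(3*(s^2 + 16))

The transform is linear, so treat each term independently.
(-1/2)·[L{cosh(2t)} = s/(s^2 - 4)]; (1/3)·[L{sin(4t)} = 4/(s^2 + 16)]; (-1/5)·[L{cos(8t)} = s/(s^2 + 64)].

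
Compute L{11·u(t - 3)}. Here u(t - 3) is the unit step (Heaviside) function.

By the second shifting theorem, L{u(t - c)·g(t - c)} = e^(-cs)·G(s) with c = 3 and G(s) = L{g(t)}.
L{11} = 11/s.

11*exp(-3*s)/s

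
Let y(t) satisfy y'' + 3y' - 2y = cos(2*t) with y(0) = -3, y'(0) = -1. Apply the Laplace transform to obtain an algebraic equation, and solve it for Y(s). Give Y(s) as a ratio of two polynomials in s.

Y(s) = (-3*s^3 - 10*s^2 - 11*s - 40)/(s^4 + 3*s^3 + 2*s^2 + 12*s - 8)

Transform both sides with L{·}.
With L{y''} = s^2 Y - s·y(0) - y'(0) and L{y'} = sY - y(0), with y(0) = -3, y'(0) = -1: the LHS transforms to (s^2 + 3*s - 2)Y - (-3*s - 10).
The right side is L{cos(2*t)} = s/(s^2 + 4).
So (s^2 + 3*s - 2)Y = s/(s^2 + 4) + (-3*s - 10).
Divide through and combine into a single rational function.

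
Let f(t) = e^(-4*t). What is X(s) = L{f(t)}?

L{e^(-4t)} = 1/(s + 4).

X(s) = 1/(s + 4)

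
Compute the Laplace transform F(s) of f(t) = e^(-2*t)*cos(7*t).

F(s) = (s + 2)/((s + 2)^2 + 49)

L{cos(7t)} = s/(s^2 + 49).
By the first shifting theorem, multiplying by e^(-2t) replaces s with s + 2.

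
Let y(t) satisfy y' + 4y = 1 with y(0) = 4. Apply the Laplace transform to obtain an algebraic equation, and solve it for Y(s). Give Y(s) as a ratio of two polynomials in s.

Apply the Laplace transform to the equation.
Using L{y'} = sY - y(0) = sY - 4, the left side becomes (s + 4)Y - (4).
The right side is L{1} = 1/s.
So (s + 4)Y = 1/s + (4).
Isolate Y and clear denominators.

Y(s) = (4*s + 1)/(s^2 + 4*s)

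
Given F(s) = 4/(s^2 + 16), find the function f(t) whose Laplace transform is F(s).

f(t) = sin(4*t)

Since L{sin(4t)} = 4/(s^2 + 16), the inverse is sin(4*t).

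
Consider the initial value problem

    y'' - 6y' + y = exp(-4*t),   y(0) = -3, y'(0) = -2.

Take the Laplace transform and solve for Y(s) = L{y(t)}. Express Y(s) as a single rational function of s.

Laplace-transform each side.
Using L{y''} = s^2 Y - s·y(0) - y'(0) and L{y'} = sY - y(0), with y(0) = -3, y'(0) = -2, the left side becomes (s^2 - 6*s + 1)Y - (-3*s + 16).
The right side is L{exp(-4*t)} = 1/(s + 4).
So (s^2 - 6*s + 1)Y = 1/(s + 4) + (-3*s + 16).
Solve for Y(s) and write it as one ratio of polynomials.

Y(s) = (-3*s^2 + 4*s + 65)/(s^3 - 2*s^2 - 23*s + 4)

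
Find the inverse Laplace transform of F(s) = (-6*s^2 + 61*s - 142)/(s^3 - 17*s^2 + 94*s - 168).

Factor the denominator: s^3 - 17*s^2 + 94*s - 168 = (s - 7)*(s - 6)*(s - 4).
Partial fraction decomposition gives [-4/(s - 6)] + [-3/(s - 7)] + [1/(s - 4)].
Invert each term: -4/(s - 6) ↔ -4e^(6t); -3/(s - 7) ↔ -3e^(7t); 1/(s - 4) ↔ e^(4t).

-3*exp(7*t) - 4*exp(6*t) + exp(4*t)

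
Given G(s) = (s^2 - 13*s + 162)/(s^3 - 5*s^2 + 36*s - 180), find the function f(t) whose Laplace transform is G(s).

f(t) = 2*exp(5*t) - 3*sin(6*t) - cos(6*t)

Factor the denominator: s^3 - 5*s^2 + 36*s - 180 = (s - 5)*(s^2 + 36).
Partial fraction decomposition gives [2/(s - 5)] + [-s/(s^2 + 36)] + [-18/(s^2 + 36)].
Invert each term: 2/(s - 5) ↔ 2e^(5t); -1·s/(s^2 + 36) ↔ -cos(6t); -3·6/(s^2 + 36) ↔ -3sin(6t).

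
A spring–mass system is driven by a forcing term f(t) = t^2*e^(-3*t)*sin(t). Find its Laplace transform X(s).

X(s) = 2*(3*s^2 + 18*s + 26)/(s^2 + 6*s + 10)^3

L{sin(t)} = 1/(s^2 + 1).
Multiplying by e^(-3t) shifts s → s + 3, so L{e^(-3*t)*sin(t)} = 1/((s + 3)^2 + 1).
Then apply L{t^2·g(t)} = (-1)^2 d^2/ds^2[G(s)] with G(s) = 1/((s + 3)^2 + 1):
differentiating 2 times and applying the sign gives 2*(3*s^2 + 18*s + 26)/(s^2 + 6*s + 10)^3.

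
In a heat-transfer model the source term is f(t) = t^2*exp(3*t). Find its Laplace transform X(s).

X(s) = 2/(s - 3)^3

L{e^(3t)} = 1/(s - 3).
Then apply L{t^2·g(t)} = (-1)^2 d^2/ds^2[G(s)] with G(s) = 1/(s - 3):
differentiating 2 times and applying the sign gives 2/(s - 3)^3.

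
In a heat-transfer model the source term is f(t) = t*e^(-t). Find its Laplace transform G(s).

L{e^(-t)} = 1/(s + 1).
Then apply L{t·g(t)} = -d/ds[H(s)] with H(s) = 1/(s + 1):
differentiating 1 time and applying the sign gives (s + 1)^(-2).

G(s) = (s + 1)^(-2)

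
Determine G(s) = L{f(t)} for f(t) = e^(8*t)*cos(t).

G(s) = (s - 8)/((s - 8)^2 + 1)

L{cos(t)} = s/(s^2 + 1).
By the first shifting theorem, multiplying by e^(8t) replaces s with s - 8.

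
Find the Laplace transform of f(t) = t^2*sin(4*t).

L{sin(4t)} = 4/(s^2 + 16).
Then apply L{t^2·g(t)} = (-1)^2 d^2/ds^2[G(s)] with G(s) = 4/(s^2 + 16):
differentiating 2 times and applying the sign gives 8*(3*s^2 - 16)/(s^2 + 16)^3.

8*(3*s^2 - 16)/(s^2 + 16)^3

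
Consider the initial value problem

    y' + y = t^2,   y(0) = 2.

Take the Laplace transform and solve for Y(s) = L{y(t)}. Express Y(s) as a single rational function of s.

Laplace-transform each side.
With L{y'} = sY - y(0) = sY - 2: the LHS transforms to (s + 1)Y - (2).
The right side is L{t^2} = 2/s^3.
So (s + 1)Y = 2/s^3 + (2).
Isolate Y and clear denominators.

Y(s) = (2*s^2 - 2*s + 2)/s^3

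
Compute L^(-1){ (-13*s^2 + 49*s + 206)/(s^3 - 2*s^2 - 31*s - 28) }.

Factor the denominator: s^3 - 2*s^2 - 31*s - 28 = (s - 7)*(s + 1)*(s + 4).
Partial fraction decomposition gives [-6/(s + 4)] + [-1/(s - 7)] + [-6/(s + 1)].
Invert each term: -6/(s + 4) ↔ -6e^(-4t); -1/(s - 7) ↔ -e^(7t); -6/(s + 1) ↔ -6e^(-t).

-exp(7*t) - 6*exp(-t) - 6*exp(-4*t)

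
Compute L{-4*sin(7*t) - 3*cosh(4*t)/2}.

-3*s/(2*(s^2 - 16)) - 28/(s^2 + 49)

The transform is linear, so treat each term independently.
(-4)·[L{sin(7t)} = 7/(s^2 + 49)]; (-3/2)·[L{cosh(4t)} = s/(s^2 - 16)].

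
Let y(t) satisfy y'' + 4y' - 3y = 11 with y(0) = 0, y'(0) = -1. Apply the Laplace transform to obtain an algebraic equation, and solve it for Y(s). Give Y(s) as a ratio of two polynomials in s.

Y(s) = (-s + 11)/(s^3 + 4*s^2 - 3*s)

Take the Laplace transform of both sides.
The derivative rules (L{y''} = s^2 Y - s·y(0) - y'(0) and L{y'} = sY - y(0), with y(0) = 0, y'(0) = -1) turn the left side into (s^2 + 4*s - 3)Y - (-1).
The right side is L{11} = 11/s.
So (s^2 + 4*s - 3)Y = 11/s + (-1).
Isolate Y and clear denominators.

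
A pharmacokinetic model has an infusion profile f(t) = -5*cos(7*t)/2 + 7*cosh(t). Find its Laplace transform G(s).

Apply the Laplace transform termwise.
(7)·[L{cosh(t)} = s/(s^2 - 1)]; (-5/2)·[L{cos(7t)} = s/(s^2 + 49)].

G(s) = -5*s/(2*(s^2 + 49)) + 7*s/(s^2 - 1)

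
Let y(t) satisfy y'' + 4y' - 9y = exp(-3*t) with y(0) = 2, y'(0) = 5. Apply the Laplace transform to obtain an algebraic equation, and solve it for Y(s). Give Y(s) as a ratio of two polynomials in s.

Y(s) = (2*s^2 + 19*s + 40)/(s^3 + 7*s^2 + 3*s - 27)

Take the Laplace transform of both sides.
Using L{y''} = s^2 Y - s·y(0) - y'(0) and L{y'} = sY - y(0), with y(0) = 2, y'(0) = 5, the left side becomes (s^2 + 4*s - 9)Y - (2*s + 13).
The right side is L{exp(-3*t)} = 1/(s + 3).
So (s^2 + 4*s - 9)Y = 1/(s + 3) + (2*s + 13).
Isolate Y and clear denominators.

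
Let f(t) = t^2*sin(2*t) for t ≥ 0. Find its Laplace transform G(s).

L{sin(2t)} = 2/(s^2 + 4).
Then apply L{t^2·g(t)} = (-1)^2 d^2/ds^2[H(s)] with H(s) = 2/(s^2 + 4):
differentiating 2 times and applying the sign gives 4*(3*s^2 - 4)/(s^2 + 4)^3.

G(s) = 4*(3*s^2 - 4)/(s^2 + 4)^3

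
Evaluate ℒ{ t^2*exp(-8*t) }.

2/(s + 8)^3

L{e^(-8t)} = 1/(s + 8).
Then apply L{t^2·g(t)} = (-1)^2 d^2/ds^2[G(s)] with G(s) = 1/(s + 8):
differentiating 2 times and applying the sign gives 2/(s + 8)^3.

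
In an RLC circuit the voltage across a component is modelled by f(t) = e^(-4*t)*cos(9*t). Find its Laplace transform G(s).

G(s) = (s + 4)/((s + 4)^2 + 81)

L{cos(9t)} = s/(s^2 + 81).
By the first shifting theorem, multiplying by e^(-4t) replaces s with s + 4.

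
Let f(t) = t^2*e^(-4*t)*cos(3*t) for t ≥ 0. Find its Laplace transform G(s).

G(s) = 2*(s + 4)*(s^2 + 8*s - 11)/(s^2 + 8*s + 25)^3

L{cos(3t)} = s/(s^2 + 9).
Multiplying by e^(-4t) shifts s → s + 4, so L{e^(-4*t)*cos(3*t)} = (s + 4)/((s + 4)^2 + 9).
Then apply L{t^2·g(t)} = (-1)^2 d^2/ds^2[H(s)] with H(s) = (s + 4)/((s + 4)^2 + 9):
differentiating 2 times and applying the sign gives 2*(s + 4)*(s^2 + 8*s - 11)/(s^2 + 8*s + 25)^3.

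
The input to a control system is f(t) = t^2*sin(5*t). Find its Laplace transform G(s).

L{sin(5t)} = 5/(s^2 + 25).
Then apply L{t^2·g(t)} = (-1)^2 d^2/ds^2[H(s)] with H(s) = 5/(s^2 + 25):
differentiating 2 times and applying the sign gives 10*(3*s^2 - 25)/(s^2 + 25)^3.

G(s) = 10*(3*s^2 - 25)/(s^2 + 25)^3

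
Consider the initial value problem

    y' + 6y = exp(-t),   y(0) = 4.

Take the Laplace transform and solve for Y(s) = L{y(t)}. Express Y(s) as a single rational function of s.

Laplace-transform each side.
Using L{y'} = sY - y(0) = sY - 4, the left side becomes (s + 6)Y - (4).
The right side is L{exp(-t)} = 1/(s + 1).
So (s + 6)Y = 1/(s + 1) + (4).
Divide through and combine into a single rational function.

Y(s) = (4*s + 5)/(s^2 + 7*s + 6)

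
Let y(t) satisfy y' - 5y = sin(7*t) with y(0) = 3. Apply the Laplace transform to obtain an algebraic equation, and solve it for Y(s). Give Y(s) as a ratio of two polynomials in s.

Y(s) = (3*s^2 + 154)/(s^3 - 5*s^2 + 49*s - 245)

Apply the Laplace transform to the equation.
Using L{y'} = sY - y(0) = sY - 3, the left side becomes (s - 5)Y - (3).
The right side is L{sin(7*t)} = 7/(s^2 + 49).
So (s - 5)Y = 7/(s^2 + 49) + (3).
Divide through and combine into a single rational function.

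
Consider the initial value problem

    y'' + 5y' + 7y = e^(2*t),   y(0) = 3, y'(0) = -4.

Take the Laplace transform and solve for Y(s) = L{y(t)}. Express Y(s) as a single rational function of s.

Y(s) = (3*s^2 + 5*s - 21)/(s^3 + 3*s^2 - 3*s - 14)

Take the Laplace transform of both sides.
With L{y''} = s^2 Y - s·y(0) - y'(0) and L{y'} = sY - y(0), with y(0) = 3, y'(0) = -4: the LHS transforms to (s^2 + 5*s + 7)Y - (3*s + 11).
The right side is L{e^(2*t)} = 1/(s - 2).
So (s^2 + 5*s + 7)Y = 1/(s - 2) + (3*s + 11).
Divide through and combine into a single rational function.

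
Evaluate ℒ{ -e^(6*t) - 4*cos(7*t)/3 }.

-4*s/(3*(s^2 + 49)) - 1/(s - 6)

Apply the Laplace transform termwise.
(-4/3)·[L{cos(7t)} = s/(s^2 + 49)]; (-1)·[L{e^(6t)} = 1/(s - 6)].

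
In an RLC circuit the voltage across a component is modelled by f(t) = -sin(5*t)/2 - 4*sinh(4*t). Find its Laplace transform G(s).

By linearity of the Laplace transform, transform each term separately.
(-4)·[L{sinh(4t)} = 4/(s^2 - 16)]; (-1/2)·[L{sin(5t)} = 5/(s^2 + 25)].

G(s) = -5/(2*(s^2 + 25)) - 16/(s^2 - 16)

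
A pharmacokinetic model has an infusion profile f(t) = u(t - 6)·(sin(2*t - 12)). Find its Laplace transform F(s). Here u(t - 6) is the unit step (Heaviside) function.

By the second shifting theorem, L{u(t - c)·g(t - c)} = e^(-cs)·G(s) with c = 6 and G(s) = L{g(t)}.
L{sin(2t)} = 2/(s^2 + 4).

F(s) = 2*exp(-6*s)/(s^2 + 4)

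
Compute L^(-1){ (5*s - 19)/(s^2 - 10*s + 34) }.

Complete the square in the denominator: s^2 - 10*s + 34 = (s - 5)^2 + 3^2.
Split the numerator to match: 5*s - 19 = 5·(s - 5) + 2·3.
Invert each term: 5·(s - 5)/((s - 5)^2 + 9) ↔ 5e^(5t)cos(3t); 2·3/((s - 5)^2 + 9) ↔ 2e^(5t)sin(3t).

2*exp(5*t)*sin(3*t) + 5*exp(5*t)*cos(3*t)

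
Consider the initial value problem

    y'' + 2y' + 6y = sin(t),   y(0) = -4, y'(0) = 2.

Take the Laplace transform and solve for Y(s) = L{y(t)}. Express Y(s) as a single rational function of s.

Y(s) = (-4*s^3 - 6*s^2 - 4*s - 5)/(s^4 + 2*s^3 + 7*s^2 + 2*s + 6)

Transform both sides with L{·}.
With L{y''} = s^2 Y - s·y(0) - y'(0) and L{y'} = sY - y(0), with y(0) = -4, y'(0) = 2: the LHS transforms to (s^2 + 2*s + 6)Y - (-4*s - 6).
The right side is L{sin(t)} = 1/(s^2 + 1).
So (s^2 + 2*s + 6)Y = 1/(s^2 + 1) + (-4*s - 6).
Isolate Y and clear denominators.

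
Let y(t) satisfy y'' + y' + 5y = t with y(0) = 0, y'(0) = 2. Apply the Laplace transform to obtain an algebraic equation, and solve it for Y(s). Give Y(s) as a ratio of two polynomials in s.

Y(s) = (2*s^2 + 1)/(s^4 + s^3 + 5*s^2)

Take the Laplace transform of both sides.
Using L{y''} = s^2 Y - s·y(0) - y'(0) and L{y'} = sY - y(0), with y(0) = 0, y'(0) = 2, the left side becomes (s^2 + s + 5)Y - (2).
The right side is L{t} = s^(-2).
So (s^2 + s + 5)Y = s^(-2) + (2).
Solve for Y(s) and write it as one ratio of polynomials.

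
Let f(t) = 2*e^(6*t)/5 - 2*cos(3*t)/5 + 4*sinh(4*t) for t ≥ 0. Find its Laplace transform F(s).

F(s) = -2*s/(5*(s^2 + 9)) + 16/(s^2 - 16) + 2/(5*(s - 6))

The transform is linear, so treat each term independently.
(4)·[L{sinh(4t)} = 4/(s^2 - 16)]; (-2/5)·[L{cos(3t)} = s/(s^2 + 9)]; (2/5)·[L{e^(6t)} = 1/(s - 6)].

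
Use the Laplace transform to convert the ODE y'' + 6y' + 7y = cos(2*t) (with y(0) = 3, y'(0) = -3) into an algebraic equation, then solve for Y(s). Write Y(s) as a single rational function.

Transform both sides with L{·}.
The derivative rules (L{y''} = s^2 Y - s·y(0) - y'(0) and L{y'} = sY - y(0), with y(0) = 3, y'(0) = -3) turn the left side into (s^2 + 6*s + 7)Y - (3*s + 15).
The right side is L{cos(2*t)} = s/(s^2 + 4).
So (s^2 + 6*s + 7)Y = s/(s^2 + 4) + (3*s + 15).
Solve for Y(s) and write it as one ratio of polynomials.

Y(s) = (3*s^3 + 15*s^2 + 13*s + 60)/(s^4 + 6*s^3 + 11*s^2 + 24*s + 28)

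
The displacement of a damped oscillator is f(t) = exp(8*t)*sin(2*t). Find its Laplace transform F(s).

L{sin(2t)} = 2/(s^2 + 4).
By the first shifting theorem, multiplying by e^(8t) replaces s with s - 8.

F(s) = 2/((s - 8)^2 + 4)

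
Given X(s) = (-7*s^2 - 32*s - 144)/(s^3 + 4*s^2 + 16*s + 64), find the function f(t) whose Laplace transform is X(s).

f(t) = -5*sin(4*t) - 3*cos(4*t) - 4*exp(-4*t)

Factor the denominator: s^3 + 4*s^2 + 16*s + 64 = (s + 4)*(s^2 + 16).
Partial fraction decomposition gives [-4/(s + 4)] + [-3*s/(s^2 + 16)] + [-20/(s^2 + 16)].
Invert each term: -4/(s + 4) ↔ -4e^(-4t); -3·s/(s^2 + 16) ↔ -3cos(4t); -5·4/(s^2 + 16) ↔ -5sin(4t).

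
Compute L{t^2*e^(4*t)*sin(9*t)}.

54*(s^2 - 8*s - 11)/(s^2 - 8*s + 97)^3

L{sin(9t)} = 9/(s^2 + 81).
Multiplying by e^(4t) shifts s → s - 4, so L{e^(4*t)*sin(9*t)} = 9/((s - 4)^2 + 81).
Then apply L{t^2·g(t)} = (-1)^2 d^2/ds^2[H(s)] with H(s) = 9/((s - 4)^2 + 81):
differentiating 2 times and applying the sign gives 54*(s^2 - 8*s - 11)/(s^2 - 8*s + 97)^3.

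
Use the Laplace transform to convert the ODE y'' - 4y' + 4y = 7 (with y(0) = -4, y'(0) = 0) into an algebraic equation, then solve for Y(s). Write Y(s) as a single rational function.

Y(s) = (-4*s^2 + 16*s + 7)/(s^3 - 4*s^2 + 4*s)

Transform both sides with L{·}.
The derivative rules (L{y''} = s^2 Y - s·y(0) - y'(0) and L{y'} = sY - y(0), with y(0) = -4, y'(0) = 0) turn the left side into (s^2 - 4*s + 4)Y - (-4*s + 16).
The right side is L{7} = 7/s.
So (s^2 - 4*s + 4)Y = 7/s + (-4*s + 16).
Divide through and combine into a single rational function.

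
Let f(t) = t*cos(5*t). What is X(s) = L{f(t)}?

L{cos(5t)} = s/(s^2 + 25).
Then apply L{t·g(t)} = -d/ds[G(s)] with G(s) = s/(s^2 + 25):
differentiating 1 time and applying the sign gives (s - 5)*(s + 5)/(s^2 + 25)^2.

X(s) = (s - 5)*(s + 5)/(s^2 + 25)^2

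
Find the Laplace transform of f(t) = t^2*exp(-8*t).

2/(s + 8)^3

L{e^(-8t)} = 1/(s + 8).
Then apply L{t^2·g(t)} = (-1)^2 d^2/ds^2[G(s)] with G(s) = 1/(s + 8):
differentiating 2 times and applying the sign gives 2/(s + 8)^3.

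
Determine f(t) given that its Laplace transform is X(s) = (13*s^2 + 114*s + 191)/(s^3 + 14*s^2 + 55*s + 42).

Factor the denominator: s^3 + 14*s^2 + 55*s + 42 = (s + 1)*(s + 6)*(s + 7).
Partial fraction decomposition gives [3/(s + 1)] + [5/(s + 7)] + [5/(s + 6)].
Invert each term: 3/(s + 1) ↔ 3e^(-t); 5/(s + 7) ↔ 5e^(-7t); 5/(s + 6) ↔ 5e^(-6t).

f(t) = 3*exp(-t) + 5*exp(-6*t) + 5*exp(-7*t)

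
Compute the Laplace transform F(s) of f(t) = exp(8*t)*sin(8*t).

F(s) = 8/((s - 8)^2 + 64)

L{sin(8t)} = 8/(s^2 + 64).
By the first shifting theorem, multiplying by e^(8t) replaces s with s - 8.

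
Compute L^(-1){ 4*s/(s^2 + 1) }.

Since L{cos(t)} = s/(s^2 + 1), the inverse is cos(t), scaled by 4.

4*cos(t)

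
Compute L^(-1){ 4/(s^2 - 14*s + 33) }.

exp(7*t)*sinh(4*t)

Rewrite the denominator: s^2 - 14*s + 33 = (s - 7)^2 - 16.
The form in (s - 7) signals a first-shifting-theorem factor e^(7t).
Since L{sinh(4t)} = 4/(s^2 - 16), the inverse is e^(7*t)*sinh(4*t).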